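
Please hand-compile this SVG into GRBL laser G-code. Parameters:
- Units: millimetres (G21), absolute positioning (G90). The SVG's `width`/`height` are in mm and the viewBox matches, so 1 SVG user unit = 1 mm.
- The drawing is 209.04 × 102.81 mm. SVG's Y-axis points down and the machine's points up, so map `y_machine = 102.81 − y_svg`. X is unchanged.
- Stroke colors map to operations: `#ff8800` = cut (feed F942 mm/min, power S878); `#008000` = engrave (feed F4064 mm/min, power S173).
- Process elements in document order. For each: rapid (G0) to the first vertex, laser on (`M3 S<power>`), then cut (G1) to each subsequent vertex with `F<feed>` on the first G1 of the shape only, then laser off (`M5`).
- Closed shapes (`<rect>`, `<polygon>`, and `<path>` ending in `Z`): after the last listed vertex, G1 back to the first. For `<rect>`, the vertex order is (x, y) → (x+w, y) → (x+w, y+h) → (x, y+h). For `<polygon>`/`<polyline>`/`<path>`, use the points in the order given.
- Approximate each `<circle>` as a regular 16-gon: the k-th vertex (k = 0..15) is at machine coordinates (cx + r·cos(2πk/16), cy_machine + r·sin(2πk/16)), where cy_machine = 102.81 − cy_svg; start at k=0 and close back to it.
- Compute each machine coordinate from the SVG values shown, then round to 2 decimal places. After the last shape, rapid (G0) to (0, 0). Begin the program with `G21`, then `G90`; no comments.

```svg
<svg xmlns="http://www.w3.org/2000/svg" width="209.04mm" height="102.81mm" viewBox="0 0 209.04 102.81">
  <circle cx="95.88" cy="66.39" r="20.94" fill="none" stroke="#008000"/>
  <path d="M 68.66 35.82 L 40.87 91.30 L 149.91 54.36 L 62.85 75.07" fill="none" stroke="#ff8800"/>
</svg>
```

Since the viewBox matches the mm dimensions, user units are millimetres directly. The only transform is the Y-flip y_m = 102.81 − y_svg.

Shape 1 is a circle drawn with `<circle>`. Its stroke #008000 means engrave at S173, F4064. After flipping Y the toolpath is (116.82,36.42) → (115.23,44.43) → (110.69,51.23) → (103.89,55.77) → (95.88,57.36) → (87.87,55.77) → (81.07,51.23) → (76.53,44.43) → (74.94,36.42) → (76.53,28.41) → (81.07,21.61) → (87.87,17.07) → (95.88,15.48) → (103.89,17.07) → (110.69,21.61) → (115.23,28.41) → (116.82,36.42), returning to the start.

Shape 2 is a open polyline drawn with `<path>`. Its stroke #ff8800 means cut at S878, F942. After flipping Y the toolpath is (68.66,66.99) → (40.87,11.51) → (149.91,48.45) → (62.85,27.74).

G21
G90
G0 X116.82 Y36.42
M3 S173
G1 X115.23 Y44.43 F4064
G1 X110.69 Y51.23
G1 X103.89 Y55.77
G1 X95.88 Y57.36
G1 X87.87 Y55.77
G1 X81.07 Y51.23
G1 X76.53 Y44.43
G1 X74.94 Y36.42
G1 X76.53 Y28.41
G1 X81.07 Y21.61
G1 X87.87 Y17.07
G1 X95.88 Y15.48
G1 X103.89 Y17.07
G1 X110.69 Y21.61
G1 X115.23 Y28.41
G1 X116.82 Y36.42
M5
G0 X68.66 Y66.99
M3 S878
G1 X40.87 Y11.51 F942
G1 X149.91 Y48.45
G1 X62.85 Y27.74
M5
G0 X0.00 Y0.00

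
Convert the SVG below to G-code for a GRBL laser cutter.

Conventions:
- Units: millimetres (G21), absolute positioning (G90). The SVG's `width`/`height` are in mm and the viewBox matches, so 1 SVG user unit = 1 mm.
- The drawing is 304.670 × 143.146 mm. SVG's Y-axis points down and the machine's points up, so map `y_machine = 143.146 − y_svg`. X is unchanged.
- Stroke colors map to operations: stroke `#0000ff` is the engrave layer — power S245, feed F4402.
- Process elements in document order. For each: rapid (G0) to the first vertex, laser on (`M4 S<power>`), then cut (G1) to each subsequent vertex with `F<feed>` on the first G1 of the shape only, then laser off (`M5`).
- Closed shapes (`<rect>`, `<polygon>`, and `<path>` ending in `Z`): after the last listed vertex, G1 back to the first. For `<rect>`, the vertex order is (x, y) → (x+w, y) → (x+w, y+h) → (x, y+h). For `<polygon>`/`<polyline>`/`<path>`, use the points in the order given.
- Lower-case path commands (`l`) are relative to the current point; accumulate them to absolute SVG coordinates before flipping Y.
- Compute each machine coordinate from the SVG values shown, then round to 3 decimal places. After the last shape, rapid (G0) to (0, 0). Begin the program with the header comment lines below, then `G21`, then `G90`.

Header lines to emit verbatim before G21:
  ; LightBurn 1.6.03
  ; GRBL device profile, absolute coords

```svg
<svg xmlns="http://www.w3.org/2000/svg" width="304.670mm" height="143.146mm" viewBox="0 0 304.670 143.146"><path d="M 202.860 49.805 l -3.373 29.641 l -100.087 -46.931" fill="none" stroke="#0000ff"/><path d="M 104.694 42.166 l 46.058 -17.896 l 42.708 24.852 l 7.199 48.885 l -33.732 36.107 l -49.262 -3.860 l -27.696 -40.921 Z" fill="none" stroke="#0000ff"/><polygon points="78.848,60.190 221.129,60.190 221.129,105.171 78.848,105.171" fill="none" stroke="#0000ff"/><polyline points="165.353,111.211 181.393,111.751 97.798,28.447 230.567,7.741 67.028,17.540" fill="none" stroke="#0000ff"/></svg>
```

; LightBurn 1.6.03
; GRBL device profile, absolute coords
G21
G90
G0 X202.860 Y93.341
M4 S245
G1 X199.487 Y63.700 F4402
G1 X99.400 Y110.631
M5
G0 X104.694 Y100.980
M4 S245
G1 X150.752 Y118.876 F4402
G1 X193.460 Y94.024
G1 X200.659 Y45.139
G1 X166.927 Y9.032
G1 X117.665 Y12.892
G1 X89.969 Y53.813
G1 X104.694 Y100.980
M5
G0 X78.848 Y82.956
M4 S245
G1 X221.129 Y82.956 F4402
G1 X221.129 Y37.975
G1 X78.848 Y37.975
G1 X78.848 Y82.956
M5
G0 X165.353 Y31.935
M4 S245
G1 X181.393 Y31.395 F4402
G1 X97.798 Y114.699
G1 X230.567 Y135.405
G1 X67.028 Y125.606
M5
G0 X0.000 Y0.000

Since the viewBox matches the mm dimensions, user units are millimetres directly. The only transform is the Y-flip y_m = 143.146 − y_svg.

Shape 1 is a open polyline drawn with `<path>`. Its stroke #0000ff means engrave at S245, F4402. After flipping Y the toolpath is (202.860,93.341) → (199.487,63.700) → (99.400,110.631).

Shape 2 is a regular polygon drawn with `<path>`. Its stroke #0000ff means engrave at S245, F4402. After flipping Y the toolpath is (104.694,100.980) → (150.752,118.876) → (193.460,94.024) → (200.659,45.139) → (166.927,9.032) → (117.665,12.892) → (89.969,53.813) → (104.694,100.980), returning to the start.

Shape 3 is a rectangle drawn with `<polygon>`. Its stroke #0000ff means engrave at S245, F4402. After flipping Y the toolpath is (78.848,82.956) → (221.129,82.956) → (221.129,37.975) → (78.848,37.975) → (78.848,82.956), returning to the start.

Shape 4 is a open polyline drawn with `<polyline>`. Its stroke #0000ff means engrave at S245, F4402. After flipping Y the toolpath is (165.353,31.935) → (181.393,31.395) → (97.798,114.699) → (230.567,135.405) → (67.028,125.606).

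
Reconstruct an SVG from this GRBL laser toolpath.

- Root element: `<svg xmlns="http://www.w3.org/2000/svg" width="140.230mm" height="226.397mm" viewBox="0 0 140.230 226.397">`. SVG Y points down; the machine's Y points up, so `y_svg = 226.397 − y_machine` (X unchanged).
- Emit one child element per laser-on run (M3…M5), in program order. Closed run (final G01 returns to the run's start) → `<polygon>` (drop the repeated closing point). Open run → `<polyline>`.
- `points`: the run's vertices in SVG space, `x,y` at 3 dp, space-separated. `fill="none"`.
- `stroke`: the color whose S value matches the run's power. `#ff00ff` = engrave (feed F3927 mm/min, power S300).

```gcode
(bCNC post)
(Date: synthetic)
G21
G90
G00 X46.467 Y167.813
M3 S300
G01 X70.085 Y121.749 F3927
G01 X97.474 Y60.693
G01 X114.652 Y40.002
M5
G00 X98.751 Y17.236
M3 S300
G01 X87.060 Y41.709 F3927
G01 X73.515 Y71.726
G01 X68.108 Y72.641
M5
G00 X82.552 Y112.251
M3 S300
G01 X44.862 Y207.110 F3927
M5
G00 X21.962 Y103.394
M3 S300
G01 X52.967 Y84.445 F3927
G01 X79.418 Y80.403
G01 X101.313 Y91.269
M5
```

<svg xmlns="http://www.w3.org/2000/svg" width="140.230mm" height="226.397mm" viewBox="0 0 140.230 226.397">
  <polyline points="46.467,58.584 70.085,104.648 97.474,165.704 114.652,186.395" fill="none" stroke="#ff00ff"/>
  <polyline points="98.751,209.161 87.060,184.688 73.515,154.671 68.108,153.756" fill="none" stroke="#ff00ff"/>
  <polyline points="82.552,114.146 44.862,19.287" fill="none" stroke="#ff00ff"/>
  <polyline points="21.962,123.003 52.967,141.952 79.418,145.994 101.313,135.128" fill="none" stroke="#ff00ff"/>
</svg>

Machine Y-up, SVG Y-down with viewBox height 226.397, so y_svg = 226.397 − y_machine; X carries over. Every run uses S300, so all elements get stroke `#ff00ff` (engrave).

Run 1: The run is open, so emit a `<polyline>` with points (Y-flipped): 46.467,58.584 70.085,104.648 97.474,165.704 114.652,186.395.

Run 2: The run is open, so emit a `<polyline>` with points (Y-flipped): 98.751,209.161 87.060,184.688 73.515,154.671 68.108,153.756.

Run 3: The run is open, so emit a `<polyline>` with points (Y-flipped): 82.552,114.146 44.862,19.287.

Run 4: The run is open, so emit a `<polyline>` with points (Y-flipped): 21.962,123.003 52.967,141.952 79.418,145.994 101.313,135.128.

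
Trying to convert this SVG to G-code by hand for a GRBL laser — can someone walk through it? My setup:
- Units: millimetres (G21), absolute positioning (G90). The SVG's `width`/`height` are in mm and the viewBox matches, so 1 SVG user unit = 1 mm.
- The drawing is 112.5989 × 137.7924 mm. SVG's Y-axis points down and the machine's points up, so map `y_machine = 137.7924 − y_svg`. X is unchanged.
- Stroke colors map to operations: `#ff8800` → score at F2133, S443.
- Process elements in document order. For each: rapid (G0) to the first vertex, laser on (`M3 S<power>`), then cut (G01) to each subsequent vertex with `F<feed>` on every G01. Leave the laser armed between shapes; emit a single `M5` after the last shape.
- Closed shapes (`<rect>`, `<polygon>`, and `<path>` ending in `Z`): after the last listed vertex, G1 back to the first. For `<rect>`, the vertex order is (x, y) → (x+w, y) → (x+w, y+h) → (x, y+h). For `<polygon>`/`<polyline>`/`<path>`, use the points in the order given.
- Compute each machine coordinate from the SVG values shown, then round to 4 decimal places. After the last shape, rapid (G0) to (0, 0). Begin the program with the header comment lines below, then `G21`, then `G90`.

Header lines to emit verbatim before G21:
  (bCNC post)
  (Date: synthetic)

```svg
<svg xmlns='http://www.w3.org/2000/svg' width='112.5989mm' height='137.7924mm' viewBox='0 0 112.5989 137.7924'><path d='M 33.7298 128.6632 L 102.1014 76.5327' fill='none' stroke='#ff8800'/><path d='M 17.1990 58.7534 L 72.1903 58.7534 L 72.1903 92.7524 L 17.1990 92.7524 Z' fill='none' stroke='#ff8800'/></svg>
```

viewBox `0 0 112.5989 137.7924` with mm width/height → 1 unit = 1 mm. Flip: y_m = 137.7924 − y_svg.

**Shape 1** — `<path>` line segment, stroke `#ff8800` → score (S443, F2133). Machine vertices: (33.7298,9.1292) → (102.1014,61.2597). Open path.

**Shape 2** — `<path>` rectangle, stroke `#ff8800` → score (S443, F2133). Machine vertices: (17.1990,79.0390) → (72.1903,79.0390) → (72.1903,45.0400) → (17.1990,45.0400) → (17.1990,79.0390). Closed: final G1 returns to the first vertex.

(bCNC post)
(Date: synthetic)
G21
G90
G0 X33.7298 Y9.1292
M3 S443
G01 X102.1014 Y61.2597 F2133
G0 X17.1990 Y79.0390
M3 S443
G01 X72.1903 Y79.0390 F2133
G01 X72.1903 Y45.0400 F2133
G01 X17.1990 Y45.0400 F2133
G01 X17.1990 Y79.0390 F2133
M5
G0 X0.0000 Y0.0000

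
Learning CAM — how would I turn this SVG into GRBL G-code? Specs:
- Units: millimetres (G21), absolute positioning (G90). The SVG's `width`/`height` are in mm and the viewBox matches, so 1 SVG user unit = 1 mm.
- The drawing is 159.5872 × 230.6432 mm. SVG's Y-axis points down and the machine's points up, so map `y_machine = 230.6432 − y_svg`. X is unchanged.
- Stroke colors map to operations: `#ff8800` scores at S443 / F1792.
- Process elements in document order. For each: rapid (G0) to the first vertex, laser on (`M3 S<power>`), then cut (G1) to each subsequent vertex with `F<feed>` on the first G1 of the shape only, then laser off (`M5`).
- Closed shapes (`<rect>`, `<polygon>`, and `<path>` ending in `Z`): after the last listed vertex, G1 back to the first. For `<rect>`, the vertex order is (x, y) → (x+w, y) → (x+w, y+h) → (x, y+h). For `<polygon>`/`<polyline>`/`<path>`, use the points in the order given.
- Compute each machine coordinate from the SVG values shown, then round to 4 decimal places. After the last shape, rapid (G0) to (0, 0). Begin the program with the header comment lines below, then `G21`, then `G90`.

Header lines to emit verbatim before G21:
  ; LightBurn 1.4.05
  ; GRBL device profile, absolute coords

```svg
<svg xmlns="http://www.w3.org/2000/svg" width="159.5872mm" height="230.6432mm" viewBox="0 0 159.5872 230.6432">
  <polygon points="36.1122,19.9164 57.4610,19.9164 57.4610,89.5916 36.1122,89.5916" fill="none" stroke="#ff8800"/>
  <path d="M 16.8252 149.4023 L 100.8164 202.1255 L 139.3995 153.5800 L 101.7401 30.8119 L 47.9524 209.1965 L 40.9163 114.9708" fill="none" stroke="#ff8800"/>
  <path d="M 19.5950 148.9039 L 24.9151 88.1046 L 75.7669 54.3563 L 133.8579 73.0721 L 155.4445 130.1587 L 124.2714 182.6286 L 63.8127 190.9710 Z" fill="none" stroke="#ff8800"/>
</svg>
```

; LightBurn 1.4.05
; GRBL device profile, absolute coords
G21
G90
G0 X36.1122 Y210.7268
M3 S443
G1 X57.4610 Y210.7268 F1792
G1 X57.4610 Y141.0516
G1 X36.1122 Y141.0516
G1 X36.1122 Y210.7268
M5
G0 X16.8252 Y81.2409
M3 S443
G1 X100.8164 Y28.5177 F1792
G1 X139.3995 Y77.0632
G1 X101.7401 Y199.8313
G1 X47.9524 Y21.4467
G1 X40.9163 Y115.6724
M5
G0 X19.5950 Y81.7393
M3 S443
G1 X24.9151 Y142.5386 F1792
G1 X75.7669 Y176.2869
G1 X133.8579 Y157.5711
G1 X155.4445 Y100.4845
G1 X124.2714 Y48.0146
G1 X63.8127 Y39.6722
G1 X19.5950 Y81.7393
M5
G0 X0.0000 Y0.0000

viewBox `0 0 159.5872 230.6432` with mm width/height → 1 unit = 1 mm. Flip: y_m = 230.6432 − y_svg.

**Shape 1** — `<polygon>` rectangle, stroke `#ff8800` → score (S443, F1792). Machine vertices: (36.1122,210.7268) → (57.4610,210.7268) → (57.4610,141.0516) → (36.1122,141.0516) → (36.1122,210.7268). Closed: final G1 returns to the first vertex.

**Shape 2** — `<path>` open polyline, stroke `#ff8800` → score (S443, F1792). Machine vertices: (16.8252,81.2409) → (100.8164,28.5177) → (139.3995,77.0632) → (101.7401,199.8313) → (47.9524,21.4467) → (40.9163,115.6724). Open path.

**Shape 3** — `<path>` regular polygon, stroke `#ff8800` → score (S443, F1792). Machine vertices: (19.5950,81.7393) → (24.9151,142.5386) → (75.7669,176.2869) → (133.8579,157.5711) → (155.4445,100.4845) → (124.2714,48.0146) → (63.8127,39.6722) → (19.5950,81.7393). Closed: final G1 returns to the first vertex.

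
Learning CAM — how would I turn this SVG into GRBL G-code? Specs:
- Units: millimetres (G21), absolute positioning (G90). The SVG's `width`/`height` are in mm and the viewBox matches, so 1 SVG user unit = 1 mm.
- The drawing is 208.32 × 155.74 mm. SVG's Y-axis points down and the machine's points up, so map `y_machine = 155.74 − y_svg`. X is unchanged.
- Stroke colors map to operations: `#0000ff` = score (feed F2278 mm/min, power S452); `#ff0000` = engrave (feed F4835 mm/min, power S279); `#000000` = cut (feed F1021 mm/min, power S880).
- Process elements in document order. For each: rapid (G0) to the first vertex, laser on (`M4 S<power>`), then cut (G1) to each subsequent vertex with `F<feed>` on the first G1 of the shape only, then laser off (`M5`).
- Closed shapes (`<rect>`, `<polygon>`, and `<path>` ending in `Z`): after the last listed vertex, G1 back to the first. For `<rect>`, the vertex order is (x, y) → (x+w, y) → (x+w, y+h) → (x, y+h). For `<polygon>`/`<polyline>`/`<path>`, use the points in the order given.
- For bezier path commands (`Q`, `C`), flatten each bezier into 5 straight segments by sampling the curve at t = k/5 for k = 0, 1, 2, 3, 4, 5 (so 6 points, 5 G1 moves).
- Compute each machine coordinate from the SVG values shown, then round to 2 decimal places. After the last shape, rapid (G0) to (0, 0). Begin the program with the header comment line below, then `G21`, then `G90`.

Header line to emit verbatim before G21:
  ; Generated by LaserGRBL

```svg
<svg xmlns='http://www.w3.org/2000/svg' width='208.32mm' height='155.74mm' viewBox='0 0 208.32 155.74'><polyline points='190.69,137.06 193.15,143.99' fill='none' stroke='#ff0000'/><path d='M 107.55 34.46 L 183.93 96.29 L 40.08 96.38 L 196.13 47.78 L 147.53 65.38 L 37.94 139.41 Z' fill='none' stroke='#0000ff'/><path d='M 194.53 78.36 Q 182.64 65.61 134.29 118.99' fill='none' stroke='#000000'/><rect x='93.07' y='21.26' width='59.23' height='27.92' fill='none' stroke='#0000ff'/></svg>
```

; Generated by LaserGRBL
G21
G90
G0 X190.69 Y18.68
M4 S279
G1 X193.15 Y11.75 F4835
M5
G0 X107.55 Y121.28
M4 S452
G1 X183.93 Y59.45 F2278
G1 X40.08 Y59.36
G1 X196.13 Y107.96
G1 X147.53 Y90.36
G1 X37.94 Y16.33
G1 X107.55 Y121.28
M5
G0 X194.53 Y77.38
M4 S880
G1 X188.32 Y79.83 F1021
G1 X179.18 Y77.00
G1 X167.14 Y68.87
G1 X152.17 Y55.46
G1 X134.29 Y36.75
M5
G0 X93.07 Y134.48
M4 S452
G1 X152.30 Y134.48 F2278
G1 X152.30 Y106.56
G1 X93.07 Y106.56
G1 X93.07 Y134.48
M5
G0 X0.00 Y0.00

Since the viewBox matches the mm dimensions, user units are millimetres directly. The only transform is the Y-flip y_m = 155.74 − y_svg.

Shape 1 is a line segment drawn with `<polyline>`. Its stroke #ff0000 means engrave at S279, F4835. After flipping Y the toolpath is (190.69,18.68) → (193.15,11.75).

Shape 2 is a closed polygon drawn with `<path>`. Its stroke #0000ff means score at S452, F2278. After flipping Y the toolpath is (107.55,121.28) → (183.93,59.45) → (40.08,59.36) → (196.13,107.96) → (147.53,90.36) → (37.94,16.33) → (107.55,121.28), returning to the start.

Shape 3 is a quadratic bezier drawn with `<path>`. Its stroke #000000 means cut at S880, F1021. After flipping Y the toolpath is (194.53,77.38) → (188.32,79.83) → (179.18,77.00) → (167.14,68.87) → (152.17,55.46) → (134.29,36.75).

Shape 4 is a rectangle drawn with `<rect>`. Its stroke #0000ff means score at S452, F2278. After flipping Y the toolpath is (93.07,134.48) → (152.30,134.48) → (152.30,106.56) → (93.07,106.56) → (93.07,134.48), returning to the start.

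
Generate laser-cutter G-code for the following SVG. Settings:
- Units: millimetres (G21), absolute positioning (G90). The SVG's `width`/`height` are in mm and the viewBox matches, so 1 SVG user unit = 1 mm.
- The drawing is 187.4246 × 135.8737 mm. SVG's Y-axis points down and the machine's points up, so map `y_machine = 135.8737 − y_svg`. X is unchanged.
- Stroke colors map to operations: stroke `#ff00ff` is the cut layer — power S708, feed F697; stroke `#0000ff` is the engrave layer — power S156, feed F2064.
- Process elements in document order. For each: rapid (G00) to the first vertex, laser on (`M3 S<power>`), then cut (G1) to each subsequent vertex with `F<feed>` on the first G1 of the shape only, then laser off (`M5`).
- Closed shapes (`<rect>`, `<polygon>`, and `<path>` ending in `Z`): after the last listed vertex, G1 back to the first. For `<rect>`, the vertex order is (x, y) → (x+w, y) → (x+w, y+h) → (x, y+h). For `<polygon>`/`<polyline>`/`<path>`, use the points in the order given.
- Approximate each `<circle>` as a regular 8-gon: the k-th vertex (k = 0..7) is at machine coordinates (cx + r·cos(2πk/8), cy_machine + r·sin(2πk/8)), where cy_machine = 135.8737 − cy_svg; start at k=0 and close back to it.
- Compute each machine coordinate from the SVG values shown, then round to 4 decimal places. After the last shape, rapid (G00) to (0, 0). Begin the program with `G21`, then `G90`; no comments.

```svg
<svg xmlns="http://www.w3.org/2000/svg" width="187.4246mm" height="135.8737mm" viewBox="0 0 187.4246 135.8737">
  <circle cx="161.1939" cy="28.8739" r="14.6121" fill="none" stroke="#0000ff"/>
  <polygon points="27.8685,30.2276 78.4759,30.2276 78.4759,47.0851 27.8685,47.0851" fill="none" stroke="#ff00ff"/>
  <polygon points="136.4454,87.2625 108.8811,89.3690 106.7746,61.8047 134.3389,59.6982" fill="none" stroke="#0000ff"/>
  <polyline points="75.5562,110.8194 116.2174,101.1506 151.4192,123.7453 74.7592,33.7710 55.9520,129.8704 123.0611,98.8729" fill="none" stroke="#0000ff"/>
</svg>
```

G21
G90
G00 X175.8060 Y106.9998
M3 S156
G1 X171.5262 Y117.3321 F2064
G1 X161.1939 Y121.6119
G1 X150.8616 Y117.3321
G1 X146.5818 Y106.9998
G1 X150.8616 Y96.6675
G1 X161.1939 Y92.3877
G1 X171.5262 Y96.6675
G1 X175.8060 Y106.9998
M5
G00 X27.8685 Y105.6461
M3 S708
G1 X78.4759 Y105.6461 F697
G1 X78.4759 Y88.7886
G1 X27.8685 Y88.7886
G1 X27.8685 Y105.6461
M5
G00 X136.4454 Y48.6112
M3 S156
G1 X108.8811 Y46.5047 F2064
G1 X106.7746 Y74.0690
G1 X134.3389 Y76.1755
G1 X136.4454 Y48.6112
M5
G00 X75.5562 Y25.0543
M3 S156
G1 X116.2174 Y34.7231 F2064
G1 X151.4192 Y12.1284
G1 X74.7592 Y102.1027
G1 X55.9520 Y6.0033
G1 X123.0611 Y37.0008
M5
G00 X0.0000 Y0.0000

1 u = 1 mm; y_m = 135.8737 − y.

[1] `<circle>` circle, #0000ff→engrave S156 F2064: (175.8060,106.9998) → (171.5262,117.3321) → (161.1939,121.6119) → (150.8616,117.3321) → (146.5818,106.9998) → (150.8616,96.6675) → (161.1939,92.3877) → (171.5262,96.6675) → (175.8060,106.9998) (closed)

[2] `<polygon>` rectangle, #ff00ff→cut S708 F697: (27.8685,105.6461) → (78.4759,105.6461) → (78.4759,88.7886) → (27.8685,88.7886) → (27.8685,105.6461) (closed)

[3] `<polygon>` regular polygon, #0000ff→engrave S156 F2064: (136.4454,48.6112) → (108.8811,46.5047) → (106.7746,74.0690) → (134.3389,76.1755) → (136.4454,48.6112) (closed)

[4] `<polyline>` open polyline, #0000ff→engrave S156 F2064: (75.5562,25.0543) → (116.2174,34.7231) → (151.4192,12.1284) → (74.7592,102.1027) → (55.9520,6.0033) → (123.0611,37.0008)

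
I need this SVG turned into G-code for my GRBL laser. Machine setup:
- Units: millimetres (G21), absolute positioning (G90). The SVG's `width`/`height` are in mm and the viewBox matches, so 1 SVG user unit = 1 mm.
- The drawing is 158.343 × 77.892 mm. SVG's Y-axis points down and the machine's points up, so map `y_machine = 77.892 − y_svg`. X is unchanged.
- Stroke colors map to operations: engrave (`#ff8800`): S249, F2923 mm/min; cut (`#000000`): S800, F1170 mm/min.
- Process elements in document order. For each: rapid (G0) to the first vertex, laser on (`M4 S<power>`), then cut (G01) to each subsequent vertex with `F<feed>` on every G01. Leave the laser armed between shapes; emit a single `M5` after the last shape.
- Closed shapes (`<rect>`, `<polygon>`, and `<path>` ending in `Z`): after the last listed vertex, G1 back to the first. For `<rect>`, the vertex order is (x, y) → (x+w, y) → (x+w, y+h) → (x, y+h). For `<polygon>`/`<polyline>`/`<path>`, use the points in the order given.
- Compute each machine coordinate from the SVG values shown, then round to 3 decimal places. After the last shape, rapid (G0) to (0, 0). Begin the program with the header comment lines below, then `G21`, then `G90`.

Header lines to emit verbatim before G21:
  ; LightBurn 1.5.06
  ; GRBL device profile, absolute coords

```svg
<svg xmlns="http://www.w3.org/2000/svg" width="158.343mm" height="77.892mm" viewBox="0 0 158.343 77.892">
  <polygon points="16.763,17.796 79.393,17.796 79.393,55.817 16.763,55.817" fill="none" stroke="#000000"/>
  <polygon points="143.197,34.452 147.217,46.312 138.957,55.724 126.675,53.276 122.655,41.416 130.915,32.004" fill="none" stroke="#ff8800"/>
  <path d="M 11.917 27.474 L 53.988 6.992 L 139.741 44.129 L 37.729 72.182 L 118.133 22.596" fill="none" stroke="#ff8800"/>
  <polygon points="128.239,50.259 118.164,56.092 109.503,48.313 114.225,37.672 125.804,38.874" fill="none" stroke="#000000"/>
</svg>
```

1 u = 1 mm; y_m = 77.892 − y.

[1] `<polygon>` rectangle, #000000→cut S800 F1170: (16.763,60.096) → (79.393,60.096) → (79.393,22.075) → (16.763,22.075) → (16.763,60.096) (closed)

[2] `<polygon>` regular polygon, #ff8800→engrave S249 F2923: (143.197,43.440) → (147.217,31.580) → (138.957,22.168) → (126.675,24.616) → (122.655,36.476) → (130.915,45.888) → (143.197,43.440) (closed)

[3] `<path>` open polyline, #ff8800→engrave S249 F2923: (11.917,50.418) → (53.988,70.900) → (139.741,33.763) → (37.729,5.710) → (118.133,55.296)

[4] `<polygon>` regular polygon, #000000→cut S800 F1170: (128.239,27.633) → (118.164,21.800) → (109.503,29.579) → (114.225,40.220) → (125.804,39.018) → (128.239,27.633) (closed)

; LightBurn 1.5.06
; GRBL device profile, absolute coords
G21
G90
G0 X16.763 Y60.096
M4 S800
G01 X79.393 Y60.096 F1170
G01 X79.393 Y22.075 F1170
G01 X16.763 Y22.075 F1170
G01 X16.763 Y60.096 F1170
G0 X143.197 Y43.440
M4 S249
G01 X147.217 Y31.580 F2923
G01 X138.957 Y22.168 F2923
G01 X126.675 Y24.616 F2923
G01 X122.655 Y36.476 F2923
G01 X130.915 Y45.888 F2923
G01 X143.197 Y43.440 F2923
G0 X11.917 Y50.418
M4 S249
G01 X53.988 Y70.900 F2923
G01 X139.741 Y33.763 F2923
G01 X37.729 Y5.710 F2923
G01 X118.133 Y55.296 F2923
G0 X128.239 Y27.633
M4 S800
G01 X118.164 Y21.800 F1170
G01 X109.503 Y29.579 F1170
G01 X114.225 Y40.220 F1170
G01 X125.804 Y39.018 F1170
G01 X128.239 Y27.633 F1170
M5
G0 X0.000 Y0.000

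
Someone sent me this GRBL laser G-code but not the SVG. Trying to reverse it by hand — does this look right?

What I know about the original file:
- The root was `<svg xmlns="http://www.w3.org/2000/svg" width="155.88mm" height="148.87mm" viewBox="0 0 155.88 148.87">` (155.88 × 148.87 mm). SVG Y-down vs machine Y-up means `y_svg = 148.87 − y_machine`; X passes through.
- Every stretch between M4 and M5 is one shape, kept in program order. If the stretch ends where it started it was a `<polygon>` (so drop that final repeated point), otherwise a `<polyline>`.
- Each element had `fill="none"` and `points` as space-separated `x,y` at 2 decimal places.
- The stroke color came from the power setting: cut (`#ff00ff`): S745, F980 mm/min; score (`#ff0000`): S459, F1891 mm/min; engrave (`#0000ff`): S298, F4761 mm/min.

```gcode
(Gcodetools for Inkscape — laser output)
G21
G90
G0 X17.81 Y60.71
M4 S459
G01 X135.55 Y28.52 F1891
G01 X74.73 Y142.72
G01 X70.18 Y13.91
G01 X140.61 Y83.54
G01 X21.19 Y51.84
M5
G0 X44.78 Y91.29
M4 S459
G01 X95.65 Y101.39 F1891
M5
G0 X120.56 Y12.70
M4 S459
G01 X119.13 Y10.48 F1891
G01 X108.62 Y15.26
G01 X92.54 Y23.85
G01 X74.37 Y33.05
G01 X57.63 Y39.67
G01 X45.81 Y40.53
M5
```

y_svg = 148.87 − y_m. Every run uses S459, so all elements get stroke `#ff0000` (score).

[1] open run; points: 17.81,88.16 135.55,120.35 74.73,6.15 70.18,134.96 140.61,65.33 21.19,97.03

[2] open run; points: 44.78,57.58 95.65,47.48

[3] open run; points: 120.56,136.17 119.13,138.39 108.62,133.61 92.54,125.02 74.37,115.82 57.63,109.20 45.81,108.34

<svg xmlns="http://www.w3.org/2000/svg" width="155.88mm" height="148.87mm" viewBox="0 0 155.88 148.87">
  <polyline points="17.81,88.16 135.55,120.35 74.73,6.15 70.18,134.96 140.61,65.33 21.19,97.03" fill="none" stroke="#ff0000"/>
  <polyline points="44.78,57.58 95.65,47.48" fill="none" stroke="#ff0000"/>
  <polyline points="120.56,136.17 119.13,138.39 108.62,133.61 92.54,125.02 74.37,115.82 57.63,109.20 45.81,108.34" fill="none" stroke="#ff0000"/>
</svg>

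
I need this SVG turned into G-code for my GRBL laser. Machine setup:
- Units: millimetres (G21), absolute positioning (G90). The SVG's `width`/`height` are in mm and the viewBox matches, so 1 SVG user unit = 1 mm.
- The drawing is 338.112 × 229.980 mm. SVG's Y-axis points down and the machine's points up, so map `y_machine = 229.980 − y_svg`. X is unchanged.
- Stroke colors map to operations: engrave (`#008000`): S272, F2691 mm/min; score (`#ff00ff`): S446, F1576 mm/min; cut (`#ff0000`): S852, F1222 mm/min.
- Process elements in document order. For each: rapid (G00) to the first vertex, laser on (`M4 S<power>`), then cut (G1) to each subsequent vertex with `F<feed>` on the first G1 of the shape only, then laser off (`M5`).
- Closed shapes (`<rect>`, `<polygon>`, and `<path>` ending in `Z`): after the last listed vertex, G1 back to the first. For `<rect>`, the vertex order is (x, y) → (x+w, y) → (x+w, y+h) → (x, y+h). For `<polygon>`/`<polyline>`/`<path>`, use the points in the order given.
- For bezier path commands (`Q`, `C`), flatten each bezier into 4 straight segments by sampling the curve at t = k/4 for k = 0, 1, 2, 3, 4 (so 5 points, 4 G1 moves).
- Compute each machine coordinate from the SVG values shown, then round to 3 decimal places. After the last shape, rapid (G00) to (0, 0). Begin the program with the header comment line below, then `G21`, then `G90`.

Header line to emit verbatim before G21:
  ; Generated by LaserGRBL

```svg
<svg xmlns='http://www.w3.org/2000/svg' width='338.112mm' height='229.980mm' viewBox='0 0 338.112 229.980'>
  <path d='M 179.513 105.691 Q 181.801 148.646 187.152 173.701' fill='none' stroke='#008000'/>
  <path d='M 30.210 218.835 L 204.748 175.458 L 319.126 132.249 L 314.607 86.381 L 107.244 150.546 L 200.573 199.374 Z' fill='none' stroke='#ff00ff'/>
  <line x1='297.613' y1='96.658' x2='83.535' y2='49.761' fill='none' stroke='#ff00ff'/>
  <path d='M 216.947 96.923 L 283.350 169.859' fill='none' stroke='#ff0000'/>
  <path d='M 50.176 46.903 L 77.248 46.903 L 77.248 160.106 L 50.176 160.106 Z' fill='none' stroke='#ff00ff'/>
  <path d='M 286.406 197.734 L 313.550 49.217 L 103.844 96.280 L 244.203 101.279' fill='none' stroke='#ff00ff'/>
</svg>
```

Since the viewBox matches the mm dimensions, user units are millimetres directly. The only transform is the Y-flip y_m = 229.980 − y_svg.

Shape 1 is a quadratic bezier drawn with `<path>`. Its stroke #008000 means engrave at S272, F2691. After flipping Y the toolpath is (179.513,124.289) → (180.848,103.930) → (182.567,85.809) → (184.668,69.925) → (187.152,56.279).

Shape 2 is a closed polygon drawn with `<path>`. Its stroke #ff00ff means score at S446, F1576. After flipping Y the toolpath is (30.210,11.145) → (204.748,54.522) → (319.126,97.731) → (314.607,143.599) → (107.244,79.434) → (200.573,30.606) → (30.210,11.145), returning to the start.

Shape 3 is a line segment drawn with `<line>`. Its stroke #ff00ff means score at S446, F1576. After flipping Y the toolpath is (297.613,133.322) → (83.535,180.219).

Shape 4 is a line segment drawn with `<path>`. Its stroke #ff0000 means cut at S852, F1222. After flipping Y the toolpath is (216.947,133.057) → (283.350,60.121).

Shape 5 is a rectangle drawn with `<path>`. Its stroke #ff00ff means score at S446, F1576. After flipping Y the toolpath is (50.176,183.077) → (77.248,183.077) → (77.248,69.874) → (50.176,69.874) → (50.176,183.077), returning to the start.

Shape 6 is a open polyline drawn with `<path>`. Its stroke #ff00ff means score at S446, F1576. After flipping Y the toolpath is (286.406,32.246) → (313.550,180.763) → (103.844,133.700) → (244.203,128.701).

; Generated by LaserGRBL
G21
G90
G00 X179.513 Y124.289
M4 S272
G1 X180.848 Y103.930 F2691
G1 X182.567 Y85.809
G1 X184.668 Y69.925
G1 X187.152 Y56.279
M5
G00 X30.210 Y11.145
M4 S446
G1 X204.748 Y54.522 F1576
G1 X319.126 Y97.731
G1 X314.607 Y143.599
G1 X107.244 Y79.434
G1 X200.573 Y30.606
G1 X30.210 Y11.145
M5
G00 X297.613 Y133.322
M4 S446
G1 X83.535 Y180.219 F1576
M5
G00 X216.947 Y133.057
M4 S852
G1 X283.350 Y60.121 F1222
M5
G00 X50.176 Y183.077
M4 S446
G1 X77.248 Y183.077 F1576
G1 X77.248 Y69.874
G1 X50.176 Y69.874
G1 X50.176 Y183.077
M5
G00 X286.406 Y32.246
M4 S446
G1 X313.550 Y180.763 F1576
G1 X103.844 Y133.700
G1 X244.203 Y128.701
M5
G00 X0.000 Y0.000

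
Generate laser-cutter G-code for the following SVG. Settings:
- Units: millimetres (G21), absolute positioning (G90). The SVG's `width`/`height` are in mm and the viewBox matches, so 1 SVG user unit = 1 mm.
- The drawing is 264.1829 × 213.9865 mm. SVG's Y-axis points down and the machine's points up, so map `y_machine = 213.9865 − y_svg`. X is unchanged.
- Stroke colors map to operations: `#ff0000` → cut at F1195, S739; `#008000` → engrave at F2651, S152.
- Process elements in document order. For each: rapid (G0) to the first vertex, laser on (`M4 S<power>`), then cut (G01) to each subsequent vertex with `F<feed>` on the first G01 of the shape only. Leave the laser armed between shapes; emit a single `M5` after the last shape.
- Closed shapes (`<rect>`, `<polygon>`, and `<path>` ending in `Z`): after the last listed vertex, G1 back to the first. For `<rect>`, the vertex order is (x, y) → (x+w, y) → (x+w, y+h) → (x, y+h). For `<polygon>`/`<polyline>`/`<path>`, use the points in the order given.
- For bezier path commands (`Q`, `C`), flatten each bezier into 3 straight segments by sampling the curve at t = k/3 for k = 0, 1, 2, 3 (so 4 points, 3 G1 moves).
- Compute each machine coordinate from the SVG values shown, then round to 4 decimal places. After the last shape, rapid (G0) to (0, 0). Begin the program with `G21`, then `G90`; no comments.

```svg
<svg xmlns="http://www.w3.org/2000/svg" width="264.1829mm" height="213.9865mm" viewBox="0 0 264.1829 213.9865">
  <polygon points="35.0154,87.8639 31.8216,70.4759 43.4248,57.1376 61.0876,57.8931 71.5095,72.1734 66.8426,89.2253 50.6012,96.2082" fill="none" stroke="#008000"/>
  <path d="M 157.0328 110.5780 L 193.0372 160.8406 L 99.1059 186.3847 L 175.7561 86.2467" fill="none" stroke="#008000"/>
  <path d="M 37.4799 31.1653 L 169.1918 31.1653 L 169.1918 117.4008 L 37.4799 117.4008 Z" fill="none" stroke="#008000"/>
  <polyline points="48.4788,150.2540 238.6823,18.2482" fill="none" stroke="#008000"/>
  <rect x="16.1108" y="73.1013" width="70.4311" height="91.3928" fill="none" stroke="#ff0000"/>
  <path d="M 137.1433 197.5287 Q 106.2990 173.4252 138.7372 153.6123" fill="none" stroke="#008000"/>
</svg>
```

G21
G90
G0 X35.0154 Y126.1226
M4 S152
G01 X31.8216 Y143.5106 F2651
G01 X43.4248 Y156.8489
G01 X61.0876 Y156.0934
G01 X71.5095 Y141.8131
G01 X66.8426 Y124.7612
G01 X50.6012 Y117.7783
G01 X35.0154 Y126.1226
G0 X157.0328 Y103.4085
M4 S152
G01 X193.0372 Y53.1459 F2651
G01 X99.1059 Y27.6018
G01 X175.7561 Y127.7398
G0 X37.4799 Y182.8212
M4 S152
G01 X169.1918 Y182.8212 F2651
G01 X169.1918 Y96.5857
G01 X37.4799 Y96.5857
G01 X37.4799 Y182.8212
G0 X48.4788 Y63.7325
M4 S152
G01 X238.6823 Y195.7383 F2651
G0 X16.1108 Y140.8852
M4 S739
G01 X86.5419 Y140.8852 F1195
G01 X86.5419 Y49.4924
G01 X16.1108 Y49.4924
G01 X16.1108 Y140.8852
G0 X137.1433 Y16.4578
M4 S152
G01 X123.6118 Y32.0501 F2651
G01 X124.1431 Y46.6889
G01 X138.7372 Y60.3742
M5
G0 X0.0000 Y0.0000

viewBox `0 0 264.1829 213.9865` with mm width/height → 1 unit = 1 mm. Flip: y_m = 213.9865 − y_svg.

**Shape 1** — `<polygon>` regular polygon, stroke `#008000` → engrave (S152, F2651). Machine vertices: (35.0154,126.1226) → (31.8216,143.5106) → (43.4248,156.8489) → (61.0876,156.0934) → (71.5095,141.8131) → (66.8426,124.7612) → (50.6012,117.7783) → (35.0154,126.1226). Closed: final G1 returns to the first vertex.

**Shape 2** — `<path>` open polyline, stroke `#008000` → engrave (S152, F2651). Machine vertices: (157.0328,103.4085) → (193.0372,53.1459) → (99.1059,27.6018) → (175.7561,127.7398). Open path.

**Shape 3** — `<path>` rectangle, stroke `#008000` → engrave (S152, F2651). Machine vertices: (37.4799,182.8212) → (169.1918,182.8212) → (169.1918,96.5857) → (37.4799,96.5857) → (37.4799,182.8212). Closed: final G1 returns to the first vertex.

**Shape 4** — `<polyline>` line segment, stroke `#008000` → engrave (S152, F2651). Machine vertices: (48.4788,63.7325) → (238.6823,195.7383). Open path.

**Shape 5** — `<rect>` rectangle, stroke `#ff0000` → cut (S739, F1195). Machine vertices: (16.1108,140.8852) → (86.5419,140.8852) → (86.5419,49.4924) → (16.1108,49.4924) → (16.1108,140.8852). Closed: final G1 returns to the first vertex.

**Shape 6** — `<path>` quadratic bezier, stroke `#008000` → engrave (S152, F2651). Control points (SVG): P0=(137.1433,197.5287), P1=(106.2990,173.4252), P2=(138.7372,153.6123); sampled at t=k/3. Machine vertices: (137.1433,16.4578) → (123.6118,32.0501) → (124.1431,46.6889) → (138.7372,60.3742). Open path.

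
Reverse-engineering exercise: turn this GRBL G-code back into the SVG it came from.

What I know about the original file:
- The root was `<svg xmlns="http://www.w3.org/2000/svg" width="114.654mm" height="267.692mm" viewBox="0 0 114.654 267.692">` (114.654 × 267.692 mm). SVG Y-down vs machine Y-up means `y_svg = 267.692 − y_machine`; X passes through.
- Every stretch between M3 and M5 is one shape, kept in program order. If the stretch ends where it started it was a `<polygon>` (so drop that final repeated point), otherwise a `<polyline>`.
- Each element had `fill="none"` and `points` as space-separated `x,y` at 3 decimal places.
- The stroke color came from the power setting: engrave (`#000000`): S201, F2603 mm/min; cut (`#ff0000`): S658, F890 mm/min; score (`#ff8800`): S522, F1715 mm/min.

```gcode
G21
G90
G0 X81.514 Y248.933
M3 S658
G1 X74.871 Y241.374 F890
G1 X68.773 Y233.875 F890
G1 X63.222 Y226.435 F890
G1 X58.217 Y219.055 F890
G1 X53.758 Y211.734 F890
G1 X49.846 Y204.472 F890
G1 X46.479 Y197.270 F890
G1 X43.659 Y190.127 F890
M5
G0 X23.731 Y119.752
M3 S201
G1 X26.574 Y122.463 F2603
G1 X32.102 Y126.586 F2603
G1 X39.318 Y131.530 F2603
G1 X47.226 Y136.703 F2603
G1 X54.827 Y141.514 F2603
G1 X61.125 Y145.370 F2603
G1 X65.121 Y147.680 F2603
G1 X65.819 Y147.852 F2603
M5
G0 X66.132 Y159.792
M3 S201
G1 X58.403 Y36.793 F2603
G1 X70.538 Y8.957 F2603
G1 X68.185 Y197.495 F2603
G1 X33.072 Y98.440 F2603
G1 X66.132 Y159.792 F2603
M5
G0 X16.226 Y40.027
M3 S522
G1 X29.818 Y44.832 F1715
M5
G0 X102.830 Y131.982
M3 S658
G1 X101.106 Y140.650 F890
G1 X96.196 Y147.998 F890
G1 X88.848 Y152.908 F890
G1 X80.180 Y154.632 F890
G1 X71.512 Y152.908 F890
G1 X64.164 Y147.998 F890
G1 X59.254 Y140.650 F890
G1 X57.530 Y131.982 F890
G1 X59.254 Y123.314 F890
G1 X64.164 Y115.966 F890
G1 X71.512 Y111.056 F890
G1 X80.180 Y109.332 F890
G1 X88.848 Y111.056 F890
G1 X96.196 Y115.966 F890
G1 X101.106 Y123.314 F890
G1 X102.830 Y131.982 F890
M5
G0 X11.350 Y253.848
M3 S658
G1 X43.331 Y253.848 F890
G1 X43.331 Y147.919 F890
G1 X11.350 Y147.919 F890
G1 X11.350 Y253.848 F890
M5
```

Each laser-on run becomes one SVG element. Flip Y back into SVG space with y_svg = 267.692 − y_machine.

Run 1: power S658 maps to stroke `#ff0000` (cut). The run is open, so emit a `<polyline>` with points (Y-flipped): 81.514,18.759 74.871,26.318 68.773,33.817 63.222,41.257 58.217,48.637 53.758,55.958 49.846,63.220 46.479,70.422 43.659,77.565.

Run 2: S201 ⇒ engrave layer `#000000`. The run is open, so emit a `<polyline>` with points (Y-flipped): 23.731,147.940 26.574,145.229 32.102,141.106 39.318,136.162 47.226,130.989 54.827,126.178 61.125,122.322 65.121,120.012 65.819,119.840.

Run 3: S201 ⇒ engrave layer `#000000`. The run returns to its start, so emit a `<polygon>` with points (Y-flipped): 66.132,107.900 58.403,230.899 70.538,258.735 68.185,70.197 33.072,169.252.

Run 4: S522 ⇒ score layer `#ff8800`. The run is open, so emit a `<polyline>` with points (Y-flipped): 16.226,227.665 29.818,222.860.

Run 5: S658 ⇒ cut layer `#ff0000`. The run returns to its start, so emit a `<polygon>` with points (Y-flipped): 102.830,135.710 101.106,127.042 96.196,119.694 88.848,114.784 80.180,113.060 71.512,114.784 64.164,119.694 59.254,127.042 57.530,135.710 59.254,144.378 64.164,151.726 71.512,156.636 80.180,158.360 88.848,156.636 96.196,151.726 101.106,144.378.

Run 6: power S658 maps to stroke `#ff0000` (cut). The run returns to its start, so emit a `<polygon>` with points (Y-flipped): 11.350,13.844 43.331,13.844 43.331,119.773 11.350,119.773.

<svg xmlns="http://www.w3.org/2000/svg" width="114.654mm" height="267.692mm" viewBox="0 0 114.654 267.692">
  <polyline points="81.514,18.759 74.871,26.318 68.773,33.817 63.222,41.257 58.217,48.637 53.758,55.958 49.846,63.220 46.479,70.422 43.659,77.565" fill="none" stroke="#ff0000"/>
  <polyline points="23.731,147.940 26.574,145.229 32.102,141.106 39.318,136.162 47.226,130.989 54.827,126.178 61.125,122.322 65.121,120.012 65.819,119.840" fill="none" stroke="#000000"/>
  <polygon points="66.132,107.900 58.403,230.899 70.538,258.735 68.185,70.197 33.072,169.252" fill="none" stroke="#000000"/>
  <polyline points="16.226,227.665 29.818,222.860" fill="none" stroke="#ff8800"/>
  <polygon points="102.830,135.710 101.106,127.042 96.196,119.694 88.848,114.784 80.180,113.060 71.512,114.784 64.164,119.694 59.254,127.042 57.530,135.710 59.254,144.378 64.164,151.726 71.512,156.636 80.180,158.360 88.848,156.636 96.196,151.726 101.106,144.378" fill="none" stroke="#ff0000"/>
  <polygon points="11.350,13.844 43.331,13.844 43.331,119.773 11.350,119.773" fill="none" stroke="#ff0000"/>
</svg>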